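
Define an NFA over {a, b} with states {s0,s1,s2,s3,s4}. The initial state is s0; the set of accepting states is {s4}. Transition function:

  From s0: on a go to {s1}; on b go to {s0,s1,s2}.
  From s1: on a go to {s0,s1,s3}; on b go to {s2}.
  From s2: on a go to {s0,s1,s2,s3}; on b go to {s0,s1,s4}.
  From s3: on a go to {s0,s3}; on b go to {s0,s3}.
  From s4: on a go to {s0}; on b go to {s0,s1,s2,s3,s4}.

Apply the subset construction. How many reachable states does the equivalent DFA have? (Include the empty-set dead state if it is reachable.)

9

Start state of the DFA: {s0}.
{s0} --a--> {s1}  [new]
{s0} --b--> {s0,s1,s2}  [new]
{s1} --a--> {s0,s1,s3}  [new]
{s1} --b--> {s2}  [new]
{s0,s1,s2} --a--> {s0,s1,s2,s3}  [new]
{s0,s1,s2} --b--> {s0,s1,s2,s4}  [new]
{s0,s1,s3} --a--> {s0,s1,s3}  [seen]
{s0,s1,s3} --b--> {s0,s1,s2,s3}  [seen]
{s2} --a--> {s0,s1,s2,s3}  [seen]
{s2} --b--> {s0,s1,s4}  [new]
{s0,s1,s2,s3} --a--> {s0,s1,s2,s3}  [seen]
{s0,s1,s2,s3} --b--> {s0,s1,s2,s3,s4}  [new]
{s0,s1,s2,s4} --a--> {s0,s1,s2,s3}  [seen]
{s0,s1,s2,s4} --b--> {s0,s1,s2,s3,s4}  [seen]
{s0,s1,s4} --a--> {s0,s1,s3}  [seen]
{s0,s1,s4} --b--> {s0,s1,s2,s3,s4}  [seen]
{s0,s1,s2,s3,s4} --a--> {s0,s1,s2,s3}  [seen]
{s0,s1,s2,s3,s4} --b--> {s0,s1,s2,s3,s4}  [seen]
Reachable DFA states: {s0}, {s1}, {s0,s1,s2}, {s0,s1,s3}, {s2}, {s0,s1,s2,s3}, {s0,s1,s2,s4}, {s0,s1,s4}, {s0,s1,s2,s3,s4}.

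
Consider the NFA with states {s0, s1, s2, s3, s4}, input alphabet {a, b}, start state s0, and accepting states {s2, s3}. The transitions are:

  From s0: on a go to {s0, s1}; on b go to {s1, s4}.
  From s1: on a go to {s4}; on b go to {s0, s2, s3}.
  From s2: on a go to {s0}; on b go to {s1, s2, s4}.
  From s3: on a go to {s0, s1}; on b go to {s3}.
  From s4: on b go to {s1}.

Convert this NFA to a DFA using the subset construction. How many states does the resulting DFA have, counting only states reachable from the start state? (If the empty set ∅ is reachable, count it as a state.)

11

Start state of the DFA: {s0}.
{s0} --a--> {s0, s1}  [new]
{s0} --b--> {s1, s4}  [new]
{s0, s1} --a--> {s0, s1, s4}  [new]
{s0, s1} --b--> {s0, s1, s2, s3, s4}  [new]
{s1, s4} --a--> {s4}  [new]
{s1, s4} --b--> {s0, s1, s2, s3}  [new]
{s0, s1, s4} --a--> {s0, s1, s4}  [seen]
{s0, s1, s4} --b--> {s0, s1, s2, s3, s4}  [seen]
{s0, s1, s2, s3, s4} --a--> {s0, s1, s4}  [seen]
{s0, s1, s2, s3, s4} --b--> {s0, s1, s2, s3, s4}  [seen]
{s4} --a--> ∅  [new]
{s4} --b--> {s1}  [new]
{s0, s1, s2, s3} --a--> {s0, s1, s4}  [seen]
{s0, s1, s2, s3} --b--> {s0, s1, s2, s3, s4}  [seen]
∅ --a--> ∅  [seen]
∅ --b--> ∅  [seen]
{s1} --a--> {s4}  [seen]
{s1} --b--> {s0, s2, s3}  [new]
{s0, s2, s3} --a--> {s0, s1}  [seen]
{s0, s2, s3} --b--> {s1, s2, s3, s4}  [new]
{s1, s2, s3, s4} --a--> {s0, s1, s4}  [seen]
{s1, s2, s3, s4} --b--> {s0, s1, s2, s3, s4}  [seen]
Reachable DFA states: {s0}, {s0, s1}, {s1, s4}, {s0, s1, s4}, {s0, s1, s2, s3, s4}, {s4}, {s0, s1, s2, s3}, ∅, {s1}, {s0, s2, s3}, {s1, s2, s3, s4}.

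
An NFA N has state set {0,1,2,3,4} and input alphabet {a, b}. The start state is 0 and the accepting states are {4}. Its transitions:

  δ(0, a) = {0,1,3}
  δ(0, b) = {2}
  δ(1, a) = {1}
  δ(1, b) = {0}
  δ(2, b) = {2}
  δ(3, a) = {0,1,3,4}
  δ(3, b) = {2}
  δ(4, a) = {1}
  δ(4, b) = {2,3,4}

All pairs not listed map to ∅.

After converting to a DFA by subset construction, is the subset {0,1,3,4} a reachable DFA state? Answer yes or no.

yes

Start state of the DFA: {0}.
{0} --a--> {0,1,3}  [new]
{0} --b--> {2}  [new]
{0,1,3} --a--> {0,1,3,4}  [new]
{0,1,3} --b--> {0,2}  [new]
{2} --a--> ∅  [new]
{2} --b--> {2}  [seen]
{0,1,3,4} --a--> {0,1,3,4}  [seen]
{0,1,3,4} --b--> {0,2,3,4}  [new]
{0,2} --a--> {0,1,3}  [seen]
{0,2} --b--> {2}  [seen]
∅ --a--> ∅  [seen]
∅ --b--> ∅  [seen]
{0,2,3,4} --a--> {0,1,3,4}  [seen]
{0,2,3,4} --b--> {2,3,4}  [new]
{2,3,4} --a--> {0,1,3,4}  [seen]
{2,3,4} --b--> {2,3,4}  [seen]
Reachable DFA states: {0}, {0,1,3}, {2}, {0,1,3,4}, {0,2}, ∅, {0,2,3,4}, {2,3,4}.
{0,1,3,4} is among them.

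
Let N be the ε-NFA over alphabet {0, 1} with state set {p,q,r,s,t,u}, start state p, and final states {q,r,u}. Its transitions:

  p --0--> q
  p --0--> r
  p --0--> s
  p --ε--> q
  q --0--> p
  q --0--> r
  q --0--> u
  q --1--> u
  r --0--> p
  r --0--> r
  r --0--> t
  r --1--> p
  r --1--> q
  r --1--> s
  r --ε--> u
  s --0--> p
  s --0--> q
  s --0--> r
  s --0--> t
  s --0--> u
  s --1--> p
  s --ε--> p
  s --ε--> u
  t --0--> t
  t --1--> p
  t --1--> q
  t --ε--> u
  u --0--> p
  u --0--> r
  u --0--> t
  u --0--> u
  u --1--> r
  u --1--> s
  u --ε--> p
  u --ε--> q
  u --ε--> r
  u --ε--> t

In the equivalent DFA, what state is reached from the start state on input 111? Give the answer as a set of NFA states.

Start: {p,q}.
δ(p,1) = ∅; δ(q,1) = {u}.
Union: {u}.
ε-closure gives {p,q,r,t,u}.
After 1: {p,q,r,t,u}.
δ(p,1) = ∅; δ(q,1) = {u}; δ(r,1) = {p,q,s}; δ(t,1) = {p,q}; δ(u,1) = {r,s}.
Union: {p,q,r,s,u}.
ε-closure gives {p,q,r,s,t,u}.
After 1: {p,q,r,s,t,u}.
δ(p,1) = ∅; δ(q,1) = {u}; δ(r,1) = {p,q,s}; δ(s,1) = {p}; δ(t,1) = {p,q}; δ(u,1) = {r,s}.
Union: {p,q,r,s,u}.
ε-closure gives {p,q,r,s,t,u}.
After 1: {p,q,r,s,t,u}.

{p,q,r,s,t,u}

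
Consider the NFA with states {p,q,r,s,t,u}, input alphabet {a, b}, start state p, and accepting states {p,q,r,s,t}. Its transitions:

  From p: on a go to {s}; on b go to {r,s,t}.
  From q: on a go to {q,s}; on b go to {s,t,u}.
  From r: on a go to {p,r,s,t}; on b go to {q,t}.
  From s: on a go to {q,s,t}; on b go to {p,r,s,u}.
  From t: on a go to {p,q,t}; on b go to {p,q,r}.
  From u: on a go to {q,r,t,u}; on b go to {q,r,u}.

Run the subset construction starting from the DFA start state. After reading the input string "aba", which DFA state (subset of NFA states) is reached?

Start: {p}.
δ(p,a) = {s}.
Union: {s}.
After a: {s}.
δ(s,b) = {p,r,s,u}.
Union: {p,r,s,u}.
After b: {p,r,s,u}.
δ(p,a) = {s}; δ(r,a) = {p,r,s,t}; δ(s,a) = {q,s,t}; δ(u,a) = {q,r,t,u}.
Union: {p,q,r,s,t,u}.
After a: {p,q,r,s,t,u}.

{p,q,r,s,t,u}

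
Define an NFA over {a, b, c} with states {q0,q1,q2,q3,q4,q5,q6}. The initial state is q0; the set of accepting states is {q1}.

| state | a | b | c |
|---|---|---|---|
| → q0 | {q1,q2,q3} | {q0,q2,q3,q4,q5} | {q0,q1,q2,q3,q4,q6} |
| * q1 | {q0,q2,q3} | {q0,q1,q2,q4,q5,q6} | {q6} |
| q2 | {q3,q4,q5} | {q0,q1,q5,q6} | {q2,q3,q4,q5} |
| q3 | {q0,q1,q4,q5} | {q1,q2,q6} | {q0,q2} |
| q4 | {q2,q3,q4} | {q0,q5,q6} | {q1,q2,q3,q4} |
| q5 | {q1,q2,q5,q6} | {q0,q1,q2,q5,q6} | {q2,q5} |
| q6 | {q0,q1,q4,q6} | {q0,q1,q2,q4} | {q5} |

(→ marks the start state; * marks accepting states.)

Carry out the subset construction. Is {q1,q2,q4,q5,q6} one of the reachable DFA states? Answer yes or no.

no

Start state of the DFA: {q0}.
{q0} --a--> {q1,q2,q3}  [new]
{q0} --b--> {q0,q2,q3,q4,q5}  [new]
{q0} --c--> {q0,q1,q2,q3,q4,q6}  [new]
{q1,q2,q3} --a--> {q0,q1,q2,q3,q4,q5}  [new]
{q1,q2,q3} --b--> {q0,q1,q2,q4,q5,q6}  [new]
{q1,q2,q3} --c--> {q0,q2,q3,q4,q5,q6}  [new]
{q0,q2,q3,q4,q5} --a--> {q0,q1,q2,q3,q4,q5,q6}  [new]
{q0,q2,q3,q4,q5} --b--> {q0,q1,q2,q3,q4,q5,q6}  [seen]
{q0,q2,q3,q4,q5} --c--> {q0,q1,q2,q3,q4,q5,q6}  [seen]
{q0,q1,q2,q3,q4,q6} --a--> {q0,q1,q2,q3,q4,q5,q6}  [seen]
{q0,q1,q2,q3,q4,q6} --b--> {q0,q1,q2,q3,q4,q5,q6}  [seen]
{q0,q1,q2,q3,q4,q6} --c--> {q0,q1,q2,q3,q4,q5,q6}  [seen]
{q0,q1,q2,q3,q4,q5} --a--> {q0,q1,q2,q3,q4,q5,q6}  [seen]
{q0,q1,q2,q3,q4,q5} --b--> {q0,q1,q2,q3,q4,q5,q6}  [seen]
{q0,q1,q2,q3,q4,q5} --c--> {q0,q1,q2,q3,q4,q5,q6}  [seen]
{q0,q1,q2,q4,q5,q6} --a--> {q0,q1,q2,q3,q4,q5,q6}  [seen]
{q0,q1,q2,q4,q5,q6} --b--> {q0,q1,q2,q3,q4,q5,q6}  [seen]
{q0,q1,q2,q4,q5,q6} --c--> {q0,q1,q2,q3,q4,q5,q6}  [seen]
{q0,q2,q3,q4,q5,q6} --a--> {q0,q1,q2,q3,q4,q5,q6}  [seen]
{q0,q2,q3,q4,q5,q6} --b--> {q0,q1,q2,q3,q4,q5,q6}  [seen]
{q0,q2,q3,q4,q5,q6} --c--> {q0,q1,q2,q3,q4,q5,q6}  [seen]
{q0,q1,q2,q3,q4,q5,q6} --a--> {q0,q1,q2,q3,q4,q5,q6}  [seen]
{q0,q1,q2,q3,q4,q5,q6} --b--> {q0,q1,q2,q3,q4,q5,q6}  [seen]
{q0,q1,q2,q3,q4,q5,q6} --c--> {q0,q1,q2,q3,q4,q5,q6}  [seen]
Reachable DFA states: {q0}, {q1,q2,q3}, {q0,q2,q3,q4,q5}, {q0,q1,q2,q3,q4,q6}, {q0,q1,q2,q3,q4,q5}, {q0,q1,q2,q4,q5,q6}, {q0,q2,q3,q4,q5,q6}, {q0,q1,q2,q3,q4,q5,q6}.
{q1,q2,q4,q5,q6} is not among them.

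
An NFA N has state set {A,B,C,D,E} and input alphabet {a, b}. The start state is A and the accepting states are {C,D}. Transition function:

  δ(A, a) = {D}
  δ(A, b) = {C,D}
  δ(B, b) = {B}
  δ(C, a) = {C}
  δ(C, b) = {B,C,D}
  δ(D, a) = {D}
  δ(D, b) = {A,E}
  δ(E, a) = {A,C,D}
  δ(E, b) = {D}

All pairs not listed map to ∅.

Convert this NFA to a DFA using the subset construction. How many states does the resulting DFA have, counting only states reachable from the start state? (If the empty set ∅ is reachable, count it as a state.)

Start state of the DFA: {A}.
{A} --a--> {D}  [new]
{A} --b--> {C,D}  [new]
{D} --a--> {D}  [seen]
{D} --b--> {A,E}  [new]
{C,D} --a--> {C,D}  [seen]
{C,D} --b--> {A,B,C,D,E}  [new]
{A,E} --a--> {A,C,D}  [new]
{A,E} --b--> {C,D}  [seen]
{A,B,C,D,E} --a--> {A,C,D}  [seen]
{A,B,C,D,E} --b--> {A,B,C,D,E}  [seen]
{A,C,D} --a--> {C,D}  [seen]
{A,C,D} --b--> {A,B,C,D,E}  [seen]
Reachable DFA states: {A}, {D}, {C,D}, {A,E}, {A,B,C,D,E}, {A,C,D}.

6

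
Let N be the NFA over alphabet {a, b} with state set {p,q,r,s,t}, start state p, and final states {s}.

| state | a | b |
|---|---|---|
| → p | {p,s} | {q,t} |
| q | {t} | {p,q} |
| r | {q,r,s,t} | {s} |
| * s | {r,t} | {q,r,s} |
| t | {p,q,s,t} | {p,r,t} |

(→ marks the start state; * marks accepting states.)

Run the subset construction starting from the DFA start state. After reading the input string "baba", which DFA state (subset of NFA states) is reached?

Start: {p}.
δ(p,b) = {q,t}.
Union: {q,t}.
After b: {q,t}.
δ(q,a) = {t}; δ(t,a) = {p,q,s,t}.
Union: {p,q,s,t}.
After a: {p,q,s,t}.
δ(p,b) = {q,t}; δ(q,b) = {p,q}; δ(s,b) = {q,r,s}; δ(t,b) = {p,r,t}.
Union: {p,q,r,s,t}.
After b: {p,q,r,s,t}.
δ(p,a) = {p,s}; δ(q,a) = {t}; δ(r,a) = {q,r,s,t}; δ(s,a) = {r,t}; δ(t,a) = {p,q,s,t}.
Union: {p,q,r,s,t}.
After a: {p,q,r,s,t}.

{p,q,r,s,t}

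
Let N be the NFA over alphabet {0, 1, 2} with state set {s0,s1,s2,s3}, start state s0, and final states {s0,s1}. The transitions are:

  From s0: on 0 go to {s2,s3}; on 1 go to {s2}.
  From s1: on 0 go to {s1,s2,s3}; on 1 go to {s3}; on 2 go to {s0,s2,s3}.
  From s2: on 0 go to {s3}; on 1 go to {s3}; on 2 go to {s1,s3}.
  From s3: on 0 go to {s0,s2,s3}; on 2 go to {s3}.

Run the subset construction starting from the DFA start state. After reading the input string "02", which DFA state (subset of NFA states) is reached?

Start: {s0}.
δ(s0,0) = {s2,s3}.
Union: {s2,s3}.
After 0: {s2,s3}.
δ(s2,2) = {s1,s3}; δ(s3,2) = {s3}.
Union: {s1,s3}.
After 2: {s1,s3}.

{s1,s3}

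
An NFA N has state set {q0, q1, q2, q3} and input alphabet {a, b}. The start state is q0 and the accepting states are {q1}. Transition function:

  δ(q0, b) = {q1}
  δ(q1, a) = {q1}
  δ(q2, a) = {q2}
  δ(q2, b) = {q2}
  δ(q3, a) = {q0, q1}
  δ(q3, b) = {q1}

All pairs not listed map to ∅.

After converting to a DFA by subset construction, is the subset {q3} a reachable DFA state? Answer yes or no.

Start state of the DFA: {q0}.
{q0} --a--> ∅  [new]
{q0} --b--> {q1}  [new]
∅ --a--> ∅  [seen]
∅ --b--> ∅  [seen]
{q1} --a--> {q1}  [seen]
{q1} --b--> ∅  [seen]
Reachable DFA states: {q0}, ∅, {q1}.
{q3} is not among them.

no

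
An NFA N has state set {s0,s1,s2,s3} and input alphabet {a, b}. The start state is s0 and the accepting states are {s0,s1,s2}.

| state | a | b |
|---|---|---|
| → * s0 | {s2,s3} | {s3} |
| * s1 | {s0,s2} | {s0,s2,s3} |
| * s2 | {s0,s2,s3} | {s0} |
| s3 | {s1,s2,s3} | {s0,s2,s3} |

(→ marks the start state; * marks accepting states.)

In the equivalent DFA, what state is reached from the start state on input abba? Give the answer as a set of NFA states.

{s0,s1,s2,s3}

Start: {s0}.
δ(s0,a) = {s2,s3}.
Union: {s2,s3}.
After a: {s2,s3}.
δ(s2,b) = {s0}; δ(s3,b) = {s0,s2,s3}.
Union: {s0,s2,s3}.
After b: {s0,s2,s3}.
δ(s0,b) = {s3}; δ(s2,b) = {s0}; δ(s3,b) = {s0,s2,s3}.
Union: {s0,s2,s3}.
After b: {s0,s2,s3}.
δ(s0,a) = {s2,s3}; δ(s2,a) = {s0,s2,s3}; δ(s3,a) = {s1,s2,s3}.
Union: {s0,s1,s2,s3}.
After a: {s0,s1,s2,s3}.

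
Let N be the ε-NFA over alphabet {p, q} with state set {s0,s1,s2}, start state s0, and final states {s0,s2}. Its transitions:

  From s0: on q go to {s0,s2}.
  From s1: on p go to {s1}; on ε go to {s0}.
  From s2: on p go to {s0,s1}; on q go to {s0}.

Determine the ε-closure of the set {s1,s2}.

{s0,s1,s2}

Begin with {s1,s2}.
s1 →ε {s0}; add s0.
ε-closure = {s0,s1,s2}.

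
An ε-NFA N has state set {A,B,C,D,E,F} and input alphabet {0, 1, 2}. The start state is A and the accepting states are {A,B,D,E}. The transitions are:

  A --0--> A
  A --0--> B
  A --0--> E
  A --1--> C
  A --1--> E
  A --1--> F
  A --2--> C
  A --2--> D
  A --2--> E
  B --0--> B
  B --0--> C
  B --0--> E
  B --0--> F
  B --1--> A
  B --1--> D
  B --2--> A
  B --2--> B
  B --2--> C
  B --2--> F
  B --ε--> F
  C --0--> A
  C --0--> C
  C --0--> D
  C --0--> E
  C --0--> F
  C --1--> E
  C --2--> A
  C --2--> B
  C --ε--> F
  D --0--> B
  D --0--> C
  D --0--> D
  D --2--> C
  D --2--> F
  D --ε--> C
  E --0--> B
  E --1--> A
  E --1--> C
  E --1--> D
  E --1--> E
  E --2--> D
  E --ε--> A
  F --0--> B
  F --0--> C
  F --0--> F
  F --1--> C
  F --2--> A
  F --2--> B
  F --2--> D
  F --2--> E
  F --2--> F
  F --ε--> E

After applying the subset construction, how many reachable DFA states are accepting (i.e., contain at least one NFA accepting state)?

6

Start state of the DFA: {A} (ε-closure of the NFA start).
{A} --0--> {A,B,E,F}  [new]
{A} --1--> {A,C,E,F}  [new]
{A} --2--> {A,C,D,E,F}  [new]
{A,B,E,F} --0--> {A,B,C,E,F}  [new]
{A,B,E,F} --1--> {A,C,D,E,F}  [seen]
{A,B,E,F} --2--> {A,B,C,D,E,F}  [new]
{A,C,E,F} --0--> {A,B,C,D,E,F}  [seen]
{A,C,E,F} --1--> {A,C,D,E,F}  [seen]
{A,C,E,F} --2--> {A,B,C,D,E,F}  [seen]
{A,C,D,E,F} --0--> {A,B,C,D,E,F}  [seen]
{A,C,D,E,F} --1--> {A,C,D,E,F}  [seen]
{A,C,D,E,F} --2--> {A,B,C,D,E,F}  [seen]
{A,B,C,E,F} --0--> {A,B,C,D,E,F}  [seen]
{A,B,C,E,F} --1--> {A,C,D,E,F}  [seen]
{A,B,C,E,F} --2--> {A,B,C,D,E,F}  [seen]
{A,B,C,D,E,F} --0--> {A,B,C,D,E,F}  [seen]
{A,B,C,D,E,F} --1--> {A,C,D,E,F}  [seen]
{A,B,C,D,E,F} --2--> {A,B,C,D,E,F}  [seen]
Reachable DFA states: {A}, {A,B,E,F}, {A,C,E,F}, {A,C,D,E,F}, {A,B,C,E,F}, {A,B,C,D,E,F}.
Accepting DFA states (contain an NFA accepting state): {A}, {A,B,E,F}, {A,C,E,F}, {A,C,D,E,F}, {A,B,C,E,F}, {A,B,C,D,E,F}.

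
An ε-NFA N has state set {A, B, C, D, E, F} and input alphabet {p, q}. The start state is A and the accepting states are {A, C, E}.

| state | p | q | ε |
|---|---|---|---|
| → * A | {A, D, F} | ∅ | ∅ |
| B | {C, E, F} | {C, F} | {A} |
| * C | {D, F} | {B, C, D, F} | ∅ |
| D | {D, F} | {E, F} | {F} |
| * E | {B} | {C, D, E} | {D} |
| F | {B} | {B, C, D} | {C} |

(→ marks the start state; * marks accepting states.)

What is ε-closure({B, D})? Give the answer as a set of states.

Begin with {B, D}.
B →ε {A}; add A.
D →ε {F}; add F.
F →ε {C}; add C.
ε-closure = {A, B, C, D, F}.

{A, B, C, D, F}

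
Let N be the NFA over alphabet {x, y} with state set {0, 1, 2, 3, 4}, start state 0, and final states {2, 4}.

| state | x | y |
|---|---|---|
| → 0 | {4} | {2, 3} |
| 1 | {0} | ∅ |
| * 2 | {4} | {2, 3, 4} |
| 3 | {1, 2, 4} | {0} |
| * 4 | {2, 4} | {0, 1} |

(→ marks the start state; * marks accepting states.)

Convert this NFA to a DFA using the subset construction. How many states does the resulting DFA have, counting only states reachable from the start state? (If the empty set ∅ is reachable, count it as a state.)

12

Start state of the DFA: {0}.
{0} --x--> {4}  [new]
{0} --y--> {2, 3}  [new]
{4} --x--> {2, 4}  [new]
{4} --y--> {0, 1}  [new]
{2, 3} --x--> {1, 2, 4}  [new]
{2, 3} --y--> {0, 2, 3, 4}  [new]
{2, 4} --x--> {2, 4}  [seen]
{2, 4} --y--> {0, 1, 2, 3, 4}  [new]
{0, 1} --x--> {0, 4}  [new]
{0, 1} --y--> {2, 3}  [seen]
{1, 2, 4} --x--> {0, 2, 4}  [new]
{1, 2, 4} --y--> {0, 1, 2, 3, 4}  [seen]
{0, 2, 3, 4} --x--> {1, 2, 4}  [seen]
{0, 2, 3, 4} --y--> {0, 1, 2, 3, 4}  [seen]
{0, 1, 2, 3, 4} --x--> {0, 1, 2, 4}  [new]
{0, 1, 2, 3, 4} --y--> {0, 1, 2, 3, 4}  [seen]
{0, 4} --x--> {2, 4}  [seen]
{0, 4} --y--> {0, 1, 2, 3}  [new]
{0, 2, 4} --x--> {2, 4}  [seen]
{0, 2, 4} --y--> {0, 1, 2, 3, 4}  [seen]
{0, 1, 2, 4} --x--> {0, 2, 4}  [seen]
{0, 1, 2, 4} --y--> {0, 1, 2, 3, 4}  [seen]
{0, 1, 2, 3} --x--> {0, 1, 2, 4}  [seen]
{0, 1, 2, 3} --y--> {0, 2, 3, 4}  [seen]
Reachable DFA states: {0}, {4}, {2, 3}, {2, 4}, {0, 1}, {1, 2, 4}, {0, 2, 3, 4}, {0, 1, 2, 3, 4}, {0, 4}, {0, 2, 4}, {0, 1, 2, 4}, {0, 1, 2, 3}.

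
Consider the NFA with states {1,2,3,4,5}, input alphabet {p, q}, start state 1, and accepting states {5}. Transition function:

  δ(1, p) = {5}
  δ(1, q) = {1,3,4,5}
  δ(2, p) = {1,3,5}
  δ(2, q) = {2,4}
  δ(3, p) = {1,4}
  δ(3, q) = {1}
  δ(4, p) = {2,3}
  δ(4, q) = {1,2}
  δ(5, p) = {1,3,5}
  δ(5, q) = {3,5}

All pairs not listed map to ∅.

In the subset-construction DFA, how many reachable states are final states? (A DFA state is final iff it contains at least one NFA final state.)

Start state of the DFA: {1}.
{1} --p--> {5}  [new]
{1} --q--> {1,3,4,5}  [new]
{5} --p--> {1,3,5}  [new]
{5} --q--> {3,5}  [new]
{1,3,4,5} --p--> {1,2,3,4,5}  [new]
{1,3,4,5} --q--> {1,2,3,4,5}  [seen]
{1,3,5} --p--> {1,3,4,5}  [seen]
{1,3,5} --q--> {1,3,4,5}  [seen]
{3,5} --p--> {1,3,4,5}  [seen]
{3,5} --q--> {1,3,5}  [seen]
{1,2,3,4,5} --p--> {1,2,3,4,5}  [seen]
{1,2,3,4,5} --q--> {1,2,3,4,5}  [seen]
Reachable DFA states: {1}, {5}, {1,3,4,5}, {1,3,5}, {3,5}, {1,2,3,4,5}.
Accepting DFA states (contain an NFA accepting state): {5}, {1,3,4,5}, {1,3,5}, {3,5}, {1,2,3,4,5}.

5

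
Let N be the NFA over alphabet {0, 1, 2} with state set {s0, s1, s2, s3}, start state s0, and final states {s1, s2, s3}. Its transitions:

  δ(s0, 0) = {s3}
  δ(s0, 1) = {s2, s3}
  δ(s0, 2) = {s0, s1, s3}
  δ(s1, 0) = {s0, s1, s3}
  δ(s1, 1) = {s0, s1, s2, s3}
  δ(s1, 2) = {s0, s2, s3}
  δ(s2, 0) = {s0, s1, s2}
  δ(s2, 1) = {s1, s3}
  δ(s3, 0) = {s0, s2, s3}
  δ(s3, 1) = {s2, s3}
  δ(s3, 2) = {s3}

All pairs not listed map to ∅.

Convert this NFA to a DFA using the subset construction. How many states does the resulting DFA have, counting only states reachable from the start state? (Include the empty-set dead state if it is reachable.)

Start state of the DFA: {s0}.
{s0} --0--> {s3}  [new]
{s0} --1--> {s2, s3}  [new]
{s0} --2--> {s0, s1, s3}  [new]
{s3} --0--> {s0, s2, s3}  [new]
{s3} --1--> {s2, s3}  [seen]
{s3} --2--> {s3}  [seen]
{s2, s3} --0--> {s0, s1, s2, s3}  [new]
{s2, s3} --1--> {s1, s2, s3}  [new]
{s2, s3} --2--> {s3}  [seen]
{s0, s1, s3} --0--> {s0, s1, s2, s3}  [seen]
{s0, s1, s3} --1--> {s0, s1, s2, s3}  [seen]
{s0, s1, s3} --2--> {s0, s1, s2, s3}  [seen]
{s0, s2, s3} --0--> {s0, s1, s2, s3}  [seen]
{s0, s2, s3} --1--> {s1, s2, s3}  [seen]
{s0, s2, s3} --2--> {s0, s1, s3}  [seen]
{s0, s1, s2, s3} --0--> {s0, s1, s2, s3}  [seen]
{s0, s1, s2, s3} --1--> {s0, s1, s2, s3}  [seen]
{s0, s1, s2, s3} --2--> {s0, s1, s2, s3}  [seen]
{s1, s2, s3} --0--> {s0, s1, s2, s3}  [seen]
{s1, s2, s3} --1--> {s0, s1, s2, s3}  [seen]
{s1, s2, s3} --2--> {s0, s2, s3}  [seen]
Reachable DFA states: {s0}, {s3}, {s2, s3}, {s0, s1, s3}, {s0, s2, s3}, {s0, s1, s2, s3}, {s1, s2, s3}.

7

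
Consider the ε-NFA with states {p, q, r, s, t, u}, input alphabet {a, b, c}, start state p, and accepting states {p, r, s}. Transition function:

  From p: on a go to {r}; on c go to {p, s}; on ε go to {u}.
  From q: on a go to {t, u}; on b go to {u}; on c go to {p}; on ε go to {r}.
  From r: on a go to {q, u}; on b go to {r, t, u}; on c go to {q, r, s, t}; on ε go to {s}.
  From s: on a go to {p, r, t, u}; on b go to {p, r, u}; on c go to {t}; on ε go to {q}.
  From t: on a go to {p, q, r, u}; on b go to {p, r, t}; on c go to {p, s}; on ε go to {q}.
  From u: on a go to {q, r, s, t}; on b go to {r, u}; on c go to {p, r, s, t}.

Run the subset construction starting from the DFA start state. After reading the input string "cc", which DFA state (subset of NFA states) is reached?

{p, q, r, s, t, u}

Start: {p, u}.
δ(p,c) = {p, s}; δ(u,c) = {p, r, s, t}.
Union: {p, r, s, t}.
ε-closure gives {p, q, r, s, t, u}.
After c: {p, q, r, s, t, u}.
δ(p,c) = {p, s}; δ(q,c) = {p}; δ(r,c) = {q, r, s, t}; δ(s,c) = {t}; δ(t,c) = {p, s}; δ(u,c) = {p, r, s, t}.
Union: {p, q, r, s, t}.
ε-closure gives {p, q, r, s, t, u}.
After c: {p, q, r, s, t, u}.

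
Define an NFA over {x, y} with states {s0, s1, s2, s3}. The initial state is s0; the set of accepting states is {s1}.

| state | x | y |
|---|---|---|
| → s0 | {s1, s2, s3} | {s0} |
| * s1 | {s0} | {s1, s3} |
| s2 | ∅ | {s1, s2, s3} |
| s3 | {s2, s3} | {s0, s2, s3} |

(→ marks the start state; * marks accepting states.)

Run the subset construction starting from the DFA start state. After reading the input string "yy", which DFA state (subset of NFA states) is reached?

{s0}

Start: {s0}.
δ(s0,y) = {s0}.
Union: {s0}.
After y: {s0}.
δ(s0,y) = {s0}.
Union: {s0}.
After y: {s0}.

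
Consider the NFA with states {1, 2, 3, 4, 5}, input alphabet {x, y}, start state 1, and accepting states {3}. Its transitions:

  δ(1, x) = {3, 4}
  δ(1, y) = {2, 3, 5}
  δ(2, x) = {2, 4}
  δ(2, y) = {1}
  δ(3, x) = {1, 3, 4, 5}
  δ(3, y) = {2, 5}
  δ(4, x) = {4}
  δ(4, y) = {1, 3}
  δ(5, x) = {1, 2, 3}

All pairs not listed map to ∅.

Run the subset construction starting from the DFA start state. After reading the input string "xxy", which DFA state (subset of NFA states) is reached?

{1, 2, 3, 5}

Start: {1}.
δ(1,x) = {3, 4}.
Union: {3, 4}.
After x: {3, 4}.
δ(3,x) = {1, 3, 4, 5}; δ(4,x) = {4}.
Union: {1, 3, 4, 5}.
After x: {1, 3, 4, 5}.
δ(1,y) = {2, 3, 5}; δ(3,y) = {2, 5}; δ(4,y) = {1, 3}; δ(5,y) = ∅.
Union: {1, 2, 3, 5}.
After y: {1, 2, 3, 5}.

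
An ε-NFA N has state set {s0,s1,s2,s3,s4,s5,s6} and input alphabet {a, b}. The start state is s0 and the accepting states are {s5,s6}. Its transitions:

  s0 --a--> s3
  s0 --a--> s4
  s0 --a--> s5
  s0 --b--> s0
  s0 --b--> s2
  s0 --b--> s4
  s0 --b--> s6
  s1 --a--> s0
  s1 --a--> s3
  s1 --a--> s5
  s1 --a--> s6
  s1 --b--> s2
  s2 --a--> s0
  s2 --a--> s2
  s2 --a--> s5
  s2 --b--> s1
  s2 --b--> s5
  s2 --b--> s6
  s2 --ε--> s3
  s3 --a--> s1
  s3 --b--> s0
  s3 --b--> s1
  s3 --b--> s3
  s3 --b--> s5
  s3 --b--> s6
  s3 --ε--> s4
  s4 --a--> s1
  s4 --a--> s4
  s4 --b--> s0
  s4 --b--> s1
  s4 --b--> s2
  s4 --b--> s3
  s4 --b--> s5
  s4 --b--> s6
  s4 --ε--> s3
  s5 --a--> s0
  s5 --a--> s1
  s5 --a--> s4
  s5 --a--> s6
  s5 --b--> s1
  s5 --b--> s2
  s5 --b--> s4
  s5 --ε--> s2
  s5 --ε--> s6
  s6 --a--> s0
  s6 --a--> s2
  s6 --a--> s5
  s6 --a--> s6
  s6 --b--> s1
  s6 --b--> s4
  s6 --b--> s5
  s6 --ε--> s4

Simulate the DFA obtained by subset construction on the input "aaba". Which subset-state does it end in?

{s0,s1,s2,s3,s4,s5,s6}

Start: {s0}.
δ(s0,a) = {s3,s4,s5}.
Union: {s3,s4,s5}.
ε-closure gives {s2,s3,s4,s5,s6}.
After a: {s2,s3,s4,s5,s6}.
δ(s2,a) = {s0,s2,s5}; δ(s3,a) = {s1}; δ(s4,a) = {s1,s4}; δ(s5,a) = {s0,s1,s4,s6}; δ(s6,a) = {s0,s2,s5,s6}.
Union: {s0,s1,s2,s4,s5,s6}.
ε-closure gives {s0,s1,s2,s3,s4,s5,s6}.
After a: {s0,s1,s2,s3,s4,s5,s6}.
δ(s0,b) = {s0,s2,s4,s6}; δ(s1,b) = {s2}; δ(s2,b) = {s1,s5,s6}; δ(s3,b) = {s0,s1,s3,s5,s6}; δ(s4,b) = {s0,s1,s2,s3,s5,s6}; δ(s5,b) = {s1,s2,s4}; δ(s6,b) = {s1,s4,s5}.
Union: {s0,s1,s2,s3,s4,s5,s6}.
After b: {s0,s1,s2,s3,s4,s5,s6}.
δ(s0,a) = {s3,s4,s5}; δ(s1,a) = {s0,s3,s5,s6}; δ(s2,a) = {s0,s2,s5}; δ(s3,a) = {s1}; δ(s4,a) = {s1,s4}; δ(s5,a) = {s0,s1,s4,s6}; δ(s6,a) = {s0,s2,s5,s6}.
Union: {s0,s1,s2,s3,s4,s5,s6}.
After a: {s0,s1,s2,s3,s4,s5,s6}.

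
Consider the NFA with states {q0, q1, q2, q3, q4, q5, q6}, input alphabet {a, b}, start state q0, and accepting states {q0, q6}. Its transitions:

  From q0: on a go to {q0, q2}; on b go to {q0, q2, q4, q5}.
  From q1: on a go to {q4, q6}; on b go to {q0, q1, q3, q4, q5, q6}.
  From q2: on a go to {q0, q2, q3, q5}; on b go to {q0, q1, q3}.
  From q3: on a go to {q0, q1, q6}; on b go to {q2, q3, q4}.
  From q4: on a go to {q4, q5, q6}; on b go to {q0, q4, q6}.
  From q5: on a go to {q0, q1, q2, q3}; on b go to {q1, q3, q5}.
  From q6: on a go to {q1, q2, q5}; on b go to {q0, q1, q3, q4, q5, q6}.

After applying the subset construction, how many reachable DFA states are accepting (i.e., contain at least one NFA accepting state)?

7

Start state of the DFA: {q0}.
{q0} --a--> {q0, q2}  [new]
{q0} --b--> {q0, q2, q4, q5}  [new]
{q0, q2} --a--> {q0, q2, q3, q5}  [new]
{q0, q2} --b--> {q0, q1, q2, q3, q4, q5}  [new]
{q0, q2, q4, q5} --a--> {q0, q1, q2, q3, q4, q5, q6}  [new]
{q0, q2, q4, q5} --b--> {q0, q1, q2, q3, q4, q5, q6}  [seen]
{q0, q2, q3, q5} --a--> {q0, q1, q2, q3, q5, q6}  [new]
{q0, q2, q3, q5} --b--> {q0, q1, q2, q3, q4, q5}  [seen]
{q0, q1, q2, q3, q4, q5} --a--> {q0, q1, q2, q3, q4, q5, q6}  [seen]
{q0, q1, q2, q3, q4, q5} --b--> {q0, q1, q2, q3, q4, q5, q6}  [seen]
{q0, q1, q2, q3, q4, q5, q6} --a--> {q0, q1, q2, q3, q4, q5, q6}  [seen]
{q0, q1, q2, q3, q4, q5, q6} --b--> {q0, q1, q2, q3, q4, q5, q6}  [seen]
{q0, q1, q2, q3, q5, q6} --a--> {q0, q1, q2, q3, q4, q5, q6}  [seen]
{q0, q1, q2, q3, q5, q6} --b--> {q0, q1, q2, q3, q4, q5, q6}  [seen]
Reachable DFA states: {q0}, {q0, q2}, {q0, q2, q4, q5}, {q0, q2, q3, q5}, {q0, q1, q2, q3, q4, q5}, {q0, q1, q2, q3, q4, q5, q6}, {q0, q1, q2, q3, q5, q6}.
Accepting DFA states (contain an NFA accepting state): {q0}, {q0, q2}, {q0, q2, q4, q5}, {q0, q2, q3, q5}, {q0, q1, q2, q3, q4, q5}, {q0, q1, q2, q3, q4, q5, q6}, {q0, q1, q2, q3, q5, q6}.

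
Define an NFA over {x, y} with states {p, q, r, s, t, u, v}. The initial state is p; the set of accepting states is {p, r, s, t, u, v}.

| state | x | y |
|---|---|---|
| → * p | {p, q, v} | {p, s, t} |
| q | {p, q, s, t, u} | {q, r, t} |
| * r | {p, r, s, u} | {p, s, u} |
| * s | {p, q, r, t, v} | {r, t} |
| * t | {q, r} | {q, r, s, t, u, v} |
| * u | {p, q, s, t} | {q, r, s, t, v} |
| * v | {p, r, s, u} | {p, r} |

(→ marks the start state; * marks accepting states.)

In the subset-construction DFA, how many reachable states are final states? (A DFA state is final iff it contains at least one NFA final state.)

Start state of the DFA: {p}.
{p} --x--> {p, q, v}  [new]
{p} --y--> {p, s, t}  [new]
{p, q, v} --x--> {p, q, r, s, t, u, v}  [new]
{p, q, v} --y--> {p, q, r, s, t}  [new]
{p, s, t} --x--> {p, q, r, t, v}  [new]
{p, s, t} --y--> {p, q, r, s, t, u, v}  [seen]
{p, q, r, s, t, u, v} --x--> {p, q, r, s, t, u, v}  [seen]
{p, q, r, s, t, u, v} --y--> {p, q, r, s, t, u, v}  [seen]
{p, q, r, s, t} --x--> {p, q, r, s, t, u, v}  [seen]
{p, q, r, s, t} --y--> {p, q, r, s, t, u, v}  [seen]
{p, q, r, t, v} --x--> {p, q, r, s, t, u, v}  [seen]
{p, q, r, t, v} --y--> {p, q, r, s, t, u, v}  [seen]
Reachable DFA states: {p}, {p, q, v}, {p, s, t}, {p, q, r, s, t, u, v}, {p, q, r, s, t}, {p, q, r, t, v}.
Accepting DFA states (contain an NFA accepting state): {p}, {p, q, v}, {p, s, t}, {p, q, r, s, t, u, v}, {p, q, r, s, t}, {p, q, r, t, v}.

6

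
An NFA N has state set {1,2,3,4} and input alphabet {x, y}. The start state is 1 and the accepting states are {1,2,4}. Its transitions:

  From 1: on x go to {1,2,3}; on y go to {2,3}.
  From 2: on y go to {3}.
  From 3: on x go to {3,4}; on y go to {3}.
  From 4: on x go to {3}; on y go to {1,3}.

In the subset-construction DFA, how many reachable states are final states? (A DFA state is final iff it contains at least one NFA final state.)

6

Start state of the DFA: {1}.
{1} --x--> {1,2,3}  [new]
{1} --y--> {2,3}  [new]
{1,2,3} --x--> {1,2,3,4}  [new]
{1,2,3} --y--> {2,3}  [seen]
{2,3} --x--> {3,4}  [new]
{2,3} --y--> {3}  [new]
{1,2,3,4} --x--> {1,2,3,4}  [seen]
{1,2,3,4} --y--> {1,2,3}  [seen]
{3,4} --x--> {3,4}  [seen]
{3,4} --y--> {1,3}  [new]
{3} --x--> {3,4}  [seen]
{3} --y--> {3}  [seen]
{1,3} --x--> {1,2,3,4}  [seen]
{1,3} --y--> {2,3}  [seen]
Reachable DFA states: {1}, {1,2,3}, {2,3}, {1,2,3,4}, {3,4}, {3}, {1,3}.
Accepting DFA states (contain an NFA accepting state): {1}, {1,2,3}, {2,3}, {1,2,3,4}, {3,4}, {1,3}.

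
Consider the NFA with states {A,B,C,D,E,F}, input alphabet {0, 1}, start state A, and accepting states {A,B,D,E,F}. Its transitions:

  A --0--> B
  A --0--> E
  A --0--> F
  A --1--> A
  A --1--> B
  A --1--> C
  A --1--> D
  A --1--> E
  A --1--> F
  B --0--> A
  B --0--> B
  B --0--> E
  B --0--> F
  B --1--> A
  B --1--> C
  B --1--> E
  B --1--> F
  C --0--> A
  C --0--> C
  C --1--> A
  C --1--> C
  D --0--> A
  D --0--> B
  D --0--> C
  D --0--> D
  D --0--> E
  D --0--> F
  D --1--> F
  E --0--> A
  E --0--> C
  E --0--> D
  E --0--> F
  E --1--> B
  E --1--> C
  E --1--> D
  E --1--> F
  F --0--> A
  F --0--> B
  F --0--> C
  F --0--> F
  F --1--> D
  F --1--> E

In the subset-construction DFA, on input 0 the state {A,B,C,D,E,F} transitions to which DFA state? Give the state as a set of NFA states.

{A,B,C,D,E,F}

δ(A,0) = {B,E,F}; δ(B,0) = {A,B,E,F}; δ(C,0) = {A,C}; δ(D,0) = {A,B,C,D,E,F}; δ(E,0) = {A,C,D,F}; δ(F,0) = {A,B,C,F}.
Union: {A,B,C,D,E,F}.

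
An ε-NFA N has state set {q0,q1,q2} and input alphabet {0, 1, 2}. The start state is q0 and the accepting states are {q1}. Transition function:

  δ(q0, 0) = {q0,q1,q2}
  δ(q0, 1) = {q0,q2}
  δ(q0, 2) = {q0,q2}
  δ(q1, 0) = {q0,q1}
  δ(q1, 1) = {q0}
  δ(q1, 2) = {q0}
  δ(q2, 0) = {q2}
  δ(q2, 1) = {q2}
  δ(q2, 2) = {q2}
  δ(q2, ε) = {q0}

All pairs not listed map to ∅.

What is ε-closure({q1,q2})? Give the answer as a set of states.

{q0,q1,q2}

Begin with {q1,q2}.
q2 →ε {q0}; add q0.
ε-closure = {q0,q1,q2}.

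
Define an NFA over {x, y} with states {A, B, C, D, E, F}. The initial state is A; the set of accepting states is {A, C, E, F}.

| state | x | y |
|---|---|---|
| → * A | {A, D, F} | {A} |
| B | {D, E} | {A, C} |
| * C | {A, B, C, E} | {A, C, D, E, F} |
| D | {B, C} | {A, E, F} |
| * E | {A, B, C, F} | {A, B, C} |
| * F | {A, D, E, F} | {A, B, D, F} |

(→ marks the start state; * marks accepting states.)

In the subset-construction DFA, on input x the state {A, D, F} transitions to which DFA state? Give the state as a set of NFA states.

{A, B, C, D, E, F}

δ(A,x) = {A, D, F}; δ(D,x) = {B, C}; δ(F,x) = {A, D, E, F}.
Union: {A, B, C, D, E, F}.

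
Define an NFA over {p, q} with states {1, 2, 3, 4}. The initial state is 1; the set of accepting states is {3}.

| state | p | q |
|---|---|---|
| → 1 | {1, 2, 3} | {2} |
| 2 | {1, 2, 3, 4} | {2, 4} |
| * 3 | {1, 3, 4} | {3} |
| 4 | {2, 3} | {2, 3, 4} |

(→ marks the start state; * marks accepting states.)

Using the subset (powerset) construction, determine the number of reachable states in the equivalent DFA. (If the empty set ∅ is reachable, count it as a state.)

Start state of the DFA: {1}.
{1} --p--> {1, 2, 3}  [new]
{1} --q--> {2}  [new]
{1, 2, 3} --p--> {1, 2, 3, 4}  [new]
{1, 2, 3} --q--> {2, 3, 4}  [new]
{2} --p--> {1, 2, 3, 4}  [seen]
{2} --q--> {2, 4}  [new]
{1, 2, 3, 4} --p--> {1, 2, 3, 4}  [seen]
{1, 2, 3, 4} --q--> {2, 3, 4}  [seen]
{2, 3, 4} --p--> {1, 2, 3, 4}  [seen]
{2, 3, 4} --q--> {2, 3, 4}  [seen]
{2, 4} --p--> {1, 2, 3, 4}  [seen]
{2, 4} --q--> {2, 3, 4}  [seen]
Reachable DFA states: {1}, {1, 2, 3}, {2}, {1, 2, 3, 4}, {2, 3, 4}, {2, 4}.

6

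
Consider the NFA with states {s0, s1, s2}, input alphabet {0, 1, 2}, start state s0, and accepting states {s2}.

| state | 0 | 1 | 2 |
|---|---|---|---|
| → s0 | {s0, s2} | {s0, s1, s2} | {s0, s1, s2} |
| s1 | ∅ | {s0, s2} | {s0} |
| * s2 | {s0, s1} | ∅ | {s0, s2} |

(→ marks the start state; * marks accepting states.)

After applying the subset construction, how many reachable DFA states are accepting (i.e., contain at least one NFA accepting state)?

Start state of the DFA: {s0}.
{s0} --0--> {s0, s2}  [new]
{s0} --1--> {s0, s1, s2}  [new]
{s0} --2--> {s0, s1, s2}  [seen]
{s0, s2} --0--> {s0, s1, s2}  [seen]
{s0, s2} --1--> {s0, s1, s2}  [seen]
{s0, s2} --2--> {s0, s1, s2}  [seen]
{s0, s1, s2} --0--> {s0, s1, s2}  [seen]
{s0, s1, s2} --1--> {s0, s1, s2}  [seen]
{s0, s1, s2} --2--> {s0, s1, s2}  [seen]
Reachable DFA states: {s0}, {s0, s2}, {s0, s1, s2}.
Accepting DFA states (contain an NFA accepting state): {s0, s2}, {s0, s1, s2}.

2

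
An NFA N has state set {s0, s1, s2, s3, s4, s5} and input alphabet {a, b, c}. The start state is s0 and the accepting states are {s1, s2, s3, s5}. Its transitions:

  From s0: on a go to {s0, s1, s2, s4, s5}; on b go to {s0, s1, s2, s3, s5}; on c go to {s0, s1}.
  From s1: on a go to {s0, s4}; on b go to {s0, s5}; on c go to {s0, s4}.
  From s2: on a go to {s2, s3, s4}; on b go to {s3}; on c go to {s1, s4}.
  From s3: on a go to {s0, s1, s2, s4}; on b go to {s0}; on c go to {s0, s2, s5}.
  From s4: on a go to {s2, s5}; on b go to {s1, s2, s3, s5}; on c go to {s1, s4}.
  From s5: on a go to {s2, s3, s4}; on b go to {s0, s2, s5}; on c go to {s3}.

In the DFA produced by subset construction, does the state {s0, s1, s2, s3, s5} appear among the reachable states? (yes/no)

Start state of the DFA: {s0}.
{s0} --a--> {s0, s1, s2, s4, s5}  [new]
{s0} --b--> {s0, s1, s2, s3, s5}  [new]
{s0} --c--> {s0, s1}  [new]
{s0, s1, s2, s4, s5} --a--> {s0, s1, s2, s3, s4, s5}  [new]
{s0, s1, s2, s4, s5} --b--> {s0, s1, s2, s3, s5}  [seen]
{s0, s1, s2, s4, s5} --c--> {s0, s1, s3, s4}  [new]
{s0, s1, s2, s3, s5} --a--> {s0, s1, s2, s3, s4, s5}  [seen]
{s0, s1, s2, s3, s5} --b--> {s0, s1, s2, s3, s5}  [seen]
{s0, s1, s2, s3, s5} --c--> {s0, s1, s2, s3, s4, s5}  [seen]
{s0, s1} --a--> {s0, s1, s2, s4, s5}  [seen]
{s0, s1} --b--> {s0, s1, s2, s3, s5}  [seen]
{s0, s1} --c--> {s0, s1, s4}  [new]
{s0, s1, s2, s3, s4, s5} --a--> {s0, s1, s2, s3, s4, s5}  [seen]
{s0, s1, s2, s3, s4, s5} --b--> {s0, s1, s2, s3, s5}  [seen]
{s0, s1, s2, s3, s4, s5} --c--> {s0, s1, s2, s3, s4, s5}  [seen]
{s0, s1, s3, s4} --a--> {s0, s1, s2, s4, s5}  [seen]
{s0, s1, s3, s4} --b--> {s0, s1, s2, s3, s5}  [seen]
{s0, s1, s3, s4} --c--> {s0, s1, s2, s4, s5}  [seen]
{s0, s1, s4} --a--> {s0, s1, s2, s4, s5}  [seen]
{s0, s1, s4} --b--> {s0, s1, s2, s3, s5}  [seen]
{s0, s1, s4} --c--> {s0, s1, s4}  [seen]
Reachable DFA states: {s0}, {s0, s1, s2, s4, s5}, {s0, s1, s2, s3, s5}, {s0, s1}, {s0, s1, s2, s3, s4, s5}, {s0, s1, s3, s4}, {s0, s1, s4}.
{s0, s1, s2, s3, s5} is among them.

yes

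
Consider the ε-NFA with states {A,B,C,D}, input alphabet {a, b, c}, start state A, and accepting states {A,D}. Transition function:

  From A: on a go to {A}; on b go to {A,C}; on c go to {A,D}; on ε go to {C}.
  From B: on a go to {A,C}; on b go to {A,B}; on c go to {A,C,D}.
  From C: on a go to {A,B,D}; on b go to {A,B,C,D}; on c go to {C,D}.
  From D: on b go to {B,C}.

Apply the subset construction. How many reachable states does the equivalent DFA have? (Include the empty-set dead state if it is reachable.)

3

Start state of the DFA: {A,C} (ε-closure of the NFA start).
{A,C} --a--> {A,B,C,D}  [new]
{A,C} --b--> {A,B,C,D}  [seen]
{A,C} --c--> {A,C,D}  [new]
{A,B,C,D} --a--> {A,B,C,D}  [seen]
{A,B,C,D} --b--> {A,B,C,D}  [seen]
{A,B,C,D} --c--> {A,C,D}  [seen]
{A,C,D} --a--> {A,B,C,D}  [seen]
{A,C,D} --b--> {A,B,C,D}  [seen]
{A,C,D} --c--> {A,C,D}  [seen]
Reachable DFA states: {A,C}, {A,B,C,D}, {A,C,D}.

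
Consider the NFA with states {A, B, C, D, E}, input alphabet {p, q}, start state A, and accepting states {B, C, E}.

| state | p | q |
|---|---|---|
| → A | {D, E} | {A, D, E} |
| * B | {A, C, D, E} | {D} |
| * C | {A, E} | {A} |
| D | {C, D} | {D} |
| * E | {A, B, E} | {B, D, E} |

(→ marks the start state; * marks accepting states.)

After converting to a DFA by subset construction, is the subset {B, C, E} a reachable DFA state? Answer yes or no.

Start state of the DFA: {A}.
{A} --p--> {D, E}  [new]
{A} --q--> {A, D, E}  [new]
{D, E} --p--> {A, B, C, D, E}  [new]
{D, E} --q--> {B, D, E}  [new]
{A, D, E} --p--> {A, B, C, D, E}  [seen]
{A, D, E} --q--> {A, B, D, E}  [new]
{A, B, C, D, E} --p--> {A, B, C, D, E}  [seen]
{A, B, C, D, E} --q--> {A, B, D, E}  [seen]
{B, D, E} --p--> {A, B, C, D, E}  [seen]
{B, D, E} --q--> {B, D, E}  [seen]
{A, B, D, E} --p--> {A, B, C, D, E}  [seen]
{A, B, D, E} --q--> {A, B, D, E}  [seen]
Reachable DFA states: {A}, {D, E}, {A, D, E}, {A, B, C, D, E}, {B, D, E}, {A, B, D, E}.
{B, C, E} is not among them.

no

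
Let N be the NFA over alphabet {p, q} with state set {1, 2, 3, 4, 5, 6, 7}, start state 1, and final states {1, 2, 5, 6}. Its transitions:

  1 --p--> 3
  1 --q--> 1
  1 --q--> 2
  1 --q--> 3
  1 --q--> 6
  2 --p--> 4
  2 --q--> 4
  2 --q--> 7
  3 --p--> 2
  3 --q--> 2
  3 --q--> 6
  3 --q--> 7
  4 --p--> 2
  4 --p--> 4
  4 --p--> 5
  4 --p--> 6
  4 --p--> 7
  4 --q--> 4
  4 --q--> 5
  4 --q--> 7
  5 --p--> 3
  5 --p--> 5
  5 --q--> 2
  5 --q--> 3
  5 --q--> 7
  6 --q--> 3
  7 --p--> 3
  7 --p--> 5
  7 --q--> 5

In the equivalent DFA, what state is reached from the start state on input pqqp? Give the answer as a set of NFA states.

{2, 3, 4, 5, 6, 7}

Start: {1}.
δ(1,p) = {3}.
Union: {3}.
After p: {3}.
δ(3,q) = {2, 6, 7}.
Union: {2, 6, 7}.
After q: {2, 6, 7}.
δ(2,q) = {4, 7}; δ(6,q) = {3}; δ(7,q) = {5}.
Union: {3, 4, 5, 7}.
After q: {3, 4, 5, 7}.
δ(3,p) = {2}; δ(4,p) = {2, 4, 5, 6, 7}; δ(5,p) = {3, 5}; δ(7,p) = {3, 5}.
Union: {2, 3, 4, 5, 6, 7}.
After p: {2, 3, 4, 5, 6, 7}.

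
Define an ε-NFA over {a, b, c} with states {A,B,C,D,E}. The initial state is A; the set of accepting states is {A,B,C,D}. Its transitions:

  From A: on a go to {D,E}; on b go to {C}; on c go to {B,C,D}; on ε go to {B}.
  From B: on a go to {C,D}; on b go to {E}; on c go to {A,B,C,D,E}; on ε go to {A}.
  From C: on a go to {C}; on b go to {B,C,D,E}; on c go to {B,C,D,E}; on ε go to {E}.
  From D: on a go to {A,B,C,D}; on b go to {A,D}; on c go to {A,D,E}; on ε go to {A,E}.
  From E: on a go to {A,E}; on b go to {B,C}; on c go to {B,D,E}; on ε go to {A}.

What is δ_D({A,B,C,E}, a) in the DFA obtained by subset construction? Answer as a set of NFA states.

{A,B,C,D,E}

δ(A,a) = {D,E}; δ(B,a) = {C,D}; δ(C,a) = {C}; δ(E,a) = {A,E}.
Union: {A,C,D,E}.
ε-closure gives {A,B,C,D,E}.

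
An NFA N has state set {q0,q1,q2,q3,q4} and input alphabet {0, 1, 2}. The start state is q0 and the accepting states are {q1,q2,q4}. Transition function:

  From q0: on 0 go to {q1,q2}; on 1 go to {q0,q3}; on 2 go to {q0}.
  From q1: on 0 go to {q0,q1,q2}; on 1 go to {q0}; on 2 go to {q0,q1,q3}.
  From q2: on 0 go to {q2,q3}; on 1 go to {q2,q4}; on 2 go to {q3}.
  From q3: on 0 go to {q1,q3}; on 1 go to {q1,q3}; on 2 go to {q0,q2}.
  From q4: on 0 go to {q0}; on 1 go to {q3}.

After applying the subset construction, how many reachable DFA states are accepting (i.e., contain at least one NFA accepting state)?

Start state of the DFA: {q0}.
{q0} --0--> {q1,q2}  [new]
{q0} --1--> {q0,q3}  [new]
{q0} --2--> {q0}  [seen]
{q1,q2} --0--> {q0,q1,q2,q3}  [new]
{q1,q2} --1--> {q0,q2,q4}  [new]
{q1,q2} --2--> {q0,q1,q3}  [new]
{q0,q3} --0--> {q1,q2,q3}  [new]
{q0,q3} --1--> {q0,q1,q3}  [seen]
{q0,q3} --2--> {q0,q2}  [new]
{q0,q1,q2,q3} --0--> {q0,q1,q2,q3}  [seen]
{q0,q1,q2,q3} --1--> {q0,q1,q2,q3,q4}  [new]
{q0,q1,q2,q3} --2--> {q0,q1,q2,q3}  [seen]
{q0,q2,q4} --0--> {q0,q1,q2,q3}  [seen]
{q0,q2,q4} --1--> {q0,q2,q3,q4}  [new]
{q0,q2,q4} --2--> {q0,q3}  [seen]
{q0,q1,q3} --0--> {q0,q1,q2,q3}  [seen]
{q0,q1,q3} --1--> {q0,q1,q3}  [seen]
{q0,q1,q3} --2--> {q0,q1,q2,q3}  [seen]
{q1,q2,q3} --0--> {q0,q1,q2,q3}  [seen]
{q1,q2,q3} --1--> {q0,q1,q2,q3,q4}  [seen]
{q1,q2,q3} --2--> {q0,q1,q2,q3}  [seen]
{q0,q2} --0--> {q1,q2,q3}  [seen]
{q0,q2} --1--> {q0,q2,q3,q4}  [seen]
{q0,q2} --2--> {q0,q3}  [seen]
{q0,q1,q2,q3,q4} --0--> {q0,q1,q2,q3}  [seen]
{q0,q1,q2,q3,q4} --1--> {q0,q1,q2,q3,q4}  [seen]
{q0,q1,q2,q3,q4} --2--> {q0,q1,q2,q3}  [seen]
{q0,q2,q3,q4} --0--> {q0,q1,q2,q3}  [seen]
{q0,q2,q3,q4} --1--> {q0,q1,q2,q3,q4}  [seen]
{q0,q2,q3,q4} --2--> {q0,q2,q3}  [new]
{q0,q2,q3} --0--> {q1,q2,q3}  [seen]
{q0,q2,q3} --1--> {q0,q1,q2,q3,q4}  [seen]
{q0,q2,q3} --2--> {q0,q2,q3}  [seen]
Reachable DFA states: {q0}, {q1,q2}, {q0,q3}, {q0,q1,q2,q3}, {q0,q2,q4}, {q0,q1,q3}, {q1,q2,q3}, {q0,q2}, {q0,q1,q2,q3,q4}, {q0,q2,q3,q4}, {q0,q2,q3}.
Accepting DFA states (contain an NFA accepting state): {q1,q2}, {q0,q1,q2,q3}, {q0,q2,q4}, {q0,q1,q3}, {q1,q2,q3}, {q0,q2}, {q0,q1,q2,q3,q4}, {q0,q2,q3,q4}, {q0,q2,q3}.

9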